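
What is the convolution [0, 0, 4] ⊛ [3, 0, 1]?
y[0] = 0×3 = 0; y[1] = 0×0 + 0×3 = 0; y[2] = 0×1 + 0×0 + 4×3 = 12; y[3] = 0×1 + 4×0 = 0; y[4] = 4×1 = 4

[0, 0, 12, 0, 4]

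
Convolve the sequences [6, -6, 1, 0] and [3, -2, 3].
y[0] = 6×3 = 18; y[1] = 6×-2 + -6×3 = -30; y[2] = 6×3 + -6×-2 + 1×3 = 33; y[3] = -6×3 + 1×-2 + 0×3 = -20; y[4] = 1×3 + 0×-2 = 3; y[5] = 0×3 = 0

[18, -30, 33, -20, 3, 0]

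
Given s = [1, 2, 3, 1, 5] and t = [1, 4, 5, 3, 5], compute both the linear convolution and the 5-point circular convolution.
Linear: y_lin[0] = 1×1 = 1; y_lin[1] = 1×4 + 2×1 = 6; y_lin[2] = 1×5 + 2×4 + 3×1 = 16; y_lin[3] = 1×3 + 2×5 + 3×4 + 1×1 = 26; y_lin[4] = 1×5 + 2×3 + 3×5 + 1×4 + 5×1 = 35; y_lin[5] = 2×5 + 3×3 + 1×5 + 5×4 = 44; y_lin[6] = 3×5 + 1×3 + 5×5 = 43; y_lin[7] = 1×5 + 5×3 = 20; y_lin[8] = 5×5 = 25 → [1, 6, 16, 26, 35, 44, 43, 20, 25]. Circular (length 5): y[0] = 1×1 + 2×5 + 3×3 + 1×5 + 5×4 = 45; y[1] = 1×4 + 2×1 + 3×5 + 1×3 + 5×5 = 49; y[2] = 1×5 + 2×4 + 3×1 + 1×5 + 5×3 = 36; y[3] = 1×3 + 2×5 + 3×4 + 1×1 + 5×5 = 51; y[4] = 1×5 + 2×3 + 3×5 + 1×4 + 5×1 = 35 → [45, 49, 36, 51, 35]

Linear: [1, 6, 16, 26, 35, 44, 43, 20, 25], Circular: [45, 49, 36, 51, 35]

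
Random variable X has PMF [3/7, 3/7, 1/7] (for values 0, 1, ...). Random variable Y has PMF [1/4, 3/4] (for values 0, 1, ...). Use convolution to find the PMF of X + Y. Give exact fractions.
P(X+Y=k) = Σ_i P(X=i)·P(Y=k-i) — a convolution of [3/7, 3/7, 1/7] and [1/4, 3/4]. P(X+Y=0) = (3/7)×(1/4) = 3/28; P(X+Y=1) = (3/7)×(3/4) + (3/7)×(1/4) = 9/28 + 3/28 = 3/7; P(X+Y=2) = (3/7)×(3/4) + (1/7)×(1/4) = 9/28 + 1/28 = 5/14; P(X+Y=3) = (1/7)×(3/4) = 3/28. PMF: [3/28, 3/7, 5/14, 3/28] (sums to 1 ✓)

[3/28, 3/7, 5/14, 3/28]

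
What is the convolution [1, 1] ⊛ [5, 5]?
y[0] = 1×5 = 5; y[1] = 1×5 + 1×5 = 10; y[2] = 1×5 = 5

[5, 10, 5]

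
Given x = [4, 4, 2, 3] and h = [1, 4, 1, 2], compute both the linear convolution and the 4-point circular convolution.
Linear: y_lin[0] = 4×1 = 4; y_lin[1] = 4×4 + 4×1 = 20; y_lin[2] = 4×1 + 4×4 + 2×1 = 22; y_lin[3] = 4×2 + 4×1 + 2×4 + 3×1 = 23; y_lin[4] = 4×2 + 2×1 + 3×4 = 22; y_lin[5] = 2×2 + 3×1 = 7; y_lin[6] = 3×2 = 6 → [4, 20, 22, 23, 22, 7, 6]. Circular (length 4): y[0] = 4×1 + 4×2 + 2×1 + 3×4 = 26; y[1] = 4×4 + 4×1 + 2×2 + 3×1 = 27; y[2] = 4×1 + 4×4 + 2×1 + 3×2 = 28; y[3] = 4×2 + 4×1 + 2×4 + 3×1 = 23 → [26, 27, 28, 23]

Linear: [4, 20, 22, 23, 22, 7, 6], Circular: [26, 27, 28, 23]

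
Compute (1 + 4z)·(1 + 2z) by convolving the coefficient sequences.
Ascending coefficients: a = [1, 4], b = [1, 2]. c[0] = 1×1 = 1; c[1] = 1×2 + 4×1 = 6; c[2] = 4×2 = 8. Result coefficients: [1, 6, 8] → 1 + 6z + 8z^2

1 + 6z + 8z^2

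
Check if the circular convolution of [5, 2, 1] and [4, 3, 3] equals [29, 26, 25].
Recompute circular convolution of [5, 2, 1] and [4, 3, 3]: y[0] = 5×4 + 2×3 + 1×3 = 29; y[1] = 5×3 + 2×4 + 1×3 = 26; y[2] = 5×3 + 2×3 + 1×4 = 25 → [29, 26, 25]. Given [29, 26, 25] matches, so answer: Yes

Yes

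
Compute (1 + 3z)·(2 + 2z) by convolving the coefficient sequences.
Ascending coefficients: a = [1, 3], b = [2, 2]. c[0] = 1×2 = 2; c[1] = 1×2 + 3×2 = 8; c[2] = 3×2 = 6. Result coefficients: [2, 8, 6] → 2 + 8z + 6z^2

2 + 8z + 6z^2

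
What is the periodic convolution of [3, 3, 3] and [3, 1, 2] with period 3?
Use y[k] = Σ_j a[j]·b[(k-j) mod 3]. y[0] = 3×3 + 3×2 + 3×1 = 18; y[1] = 3×1 + 3×3 + 3×2 = 18; y[2] = 3×2 + 3×1 + 3×3 = 18. Result: [18, 18, 18]

[18, 18, 18]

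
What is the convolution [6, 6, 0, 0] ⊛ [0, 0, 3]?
y[0] = 6×0 = 0; y[1] = 6×0 + 6×0 = 0; y[2] = 6×3 + 6×0 + 0×0 = 18; y[3] = 6×3 + 0×0 + 0×0 = 18; y[4] = 0×3 + 0×0 = 0; y[5] = 0×3 = 0

[0, 0, 18, 18, 0, 0]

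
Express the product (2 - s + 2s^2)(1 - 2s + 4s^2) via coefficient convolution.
Ascending coefficients: a = [2, -1, 2], b = [1, -2, 4]. c[0] = 2×1 = 2; c[1] = 2×-2 + -1×1 = -5; c[2] = 2×4 + -1×-2 + 2×1 = 12; c[3] = -1×4 + 2×-2 = -8; c[4] = 2×4 = 8. Result coefficients: [2, -5, 12, -8, 8] → 2 - 5s + 12s^2 - 8s^3 + 8s^4

2 - 5s + 12s^2 - 8s^3 + 8s^4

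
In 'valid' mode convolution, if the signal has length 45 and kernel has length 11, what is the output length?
'Valid' mode counts only positions where the kernel fully overlaps the signal: m - n + 1 = 45 - 11 + 1 = 35

35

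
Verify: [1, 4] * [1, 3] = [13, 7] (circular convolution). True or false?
Recompute circular convolution of [1, 4] and [1, 3]: y[0] = 1×1 + 4×3 = 13; y[1] = 1×3 + 4×1 = 7 → [13, 7]. Given [13, 7] matches, so answer: Yes

Yes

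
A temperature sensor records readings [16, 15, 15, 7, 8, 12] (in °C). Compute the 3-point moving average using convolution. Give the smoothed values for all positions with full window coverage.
3-point moving average kernel = [1, 1, 1]. Apply in 'valid' mode (full window coverage): avg[0] = (16 + 15 + 15) / 3 = 15.33; avg[1] = (15 + 15 + 7) / 3 = 12.33; avg[2] = (15 + 7 + 8) / 3 = 10.0; avg[3] = (7 + 8 + 12) / 3 = 9.0. Smoothed values: [15.33, 12.33, 10.0, 9.0]

[15.33, 12.33, 10.0, 9.0]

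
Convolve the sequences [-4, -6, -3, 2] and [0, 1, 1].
y[0] = -4×0 = 0; y[1] = -4×1 + -6×0 = -4; y[2] = -4×1 + -6×1 + -3×0 = -10; y[3] = -6×1 + -3×1 + 2×0 = -9; y[4] = -3×1 + 2×1 = -1; y[5] = 2×1 = 2

[0, -4, -10, -9, -1, 2]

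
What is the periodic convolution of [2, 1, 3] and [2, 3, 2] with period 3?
Use y[k] = Σ_j s[j]·t[(k-j) mod 3]. y[0] = 2×2 + 1×2 + 3×3 = 15; y[1] = 2×3 + 1×2 + 3×2 = 14; y[2] = 2×2 + 1×3 + 3×2 = 13. Result: [15, 14, 13]

[15, 14, 13]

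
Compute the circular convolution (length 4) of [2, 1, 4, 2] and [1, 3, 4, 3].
Use y[k] = Σ_j a[j]·b[(k-j) mod 4]. y[0] = 2×1 + 1×3 + 4×4 + 2×3 = 27; y[1] = 2×3 + 1×1 + 4×3 + 2×4 = 27; y[2] = 2×4 + 1×3 + 4×1 + 2×3 = 21; y[3] = 2×3 + 1×4 + 4×3 + 2×1 = 24. Result: [27, 27, 21, 24]

[27, 27, 21, 24]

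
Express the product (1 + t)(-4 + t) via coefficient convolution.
Ascending coefficients: a = [1, 1], b = [-4, 1]. c[0] = 1×-4 = -4; c[1] = 1×1 + 1×-4 = -3; c[2] = 1×1 = 1. Result coefficients: [-4, -3, 1] → -4 - 3t + t^2

-4 - 3t + t^2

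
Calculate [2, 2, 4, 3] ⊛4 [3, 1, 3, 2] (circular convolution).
Use y[k] = Σ_j u[j]·v[(k-j) mod 4]. y[0] = 2×3 + 2×2 + 4×3 + 3×1 = 25; y[1] = 2×1 + 2×3 + 4×2 + 3×3 = 25; y[2] = 2×3 + 2×1 + 4×3 + 3×2 = 26; y[3] = 2×2 + 2×3 + 4×1 + 3×3 = 23. Result: [25, 25, 26, 23]

[25, 25, 26, 23]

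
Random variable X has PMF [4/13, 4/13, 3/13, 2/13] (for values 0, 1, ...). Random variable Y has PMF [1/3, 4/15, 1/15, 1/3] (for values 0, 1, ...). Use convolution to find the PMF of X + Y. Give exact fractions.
P(X+Y=k) = Σ_i P(X=i)·P(Y=k-i) — a convolution of [4/13, 4/13, 3/13, 2/13] and [1/3, 4/15, 1/15, 1/3]. P(X+Y=0) = (4/13)×(1/3) = 4/39; P(X+Y=1) = (4/13)×(4/15) + (4/13)×(1/3) = 16/195 + 4/39 = 12/65; P(X+Y=2) = (4/13)×(1/15) + (4/13)×(4/15) + (3/13)×(1/3) = 4/195 + 16/195 + 1/13 = 7/39; P(X+Y=3) = (4/13)×(1/3) + (4/13)×(1/15) + (3/13)×(4/15) + (2/13)×(1/3) = 4/39 + 4/195 + 4/65 + 2/39 = 46/195; P(X+Y=4) = (4/13)×(1/3) + (3/13)×(1/15) + (2/13)×(4/15) = 4/39 + 1/65 + 8/195 = 31/195; P(X+Y=5) = (3/13)×(1/3) + (2/13)×(1/15) = 1/13 + 2/195 = 17/195; P(X+Y=6) = (2/13)×(1/3) = 2/39. PMF: [4/39, 12/65, 7/39, 46/195, 31/195, 17/195, 2/39] (sums to 1 ✓)

[4/39, 12/65, 7/39, 46/195, 31/195, 17/195, 2/39]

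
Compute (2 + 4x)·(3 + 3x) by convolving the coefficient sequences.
Ascending coefficients: a = [2, 4], b = [3, 3]. c[0] = 2×3 = 6; c[1] = 2×3 + 4×3 = 18; c[2] = 4×3 = 12. Result coefficients: [6, 18, 12] → 6 + 18x + 12x^2

6 + 18x + 12x^2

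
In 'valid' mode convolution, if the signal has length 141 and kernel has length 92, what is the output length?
'Valid' mode counts only positions where the kernel fully overlaps the signal: m - n + 1 = 141 - 92 + 1 = 50

50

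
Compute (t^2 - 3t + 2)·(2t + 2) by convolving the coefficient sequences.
Ascending coefficients: a = [2, -3, 1], b = [2, 2]. c[0] = 2×2 = 4; c[1] = 2×2 + -3×2 = -2; c[2] = -3×2 + 1×2 = -4; c[3] = 1×2 = 2. Result coefficients: [4, -2, -4, 2] → 2t^3 - 4t^2 - 2t + 4

2t^3 - 4t^2 - 2t + 4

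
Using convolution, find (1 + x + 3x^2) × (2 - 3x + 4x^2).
Ascending coefficients: a = [1, 1, 3], b = [2, -3, 4]. c[0] = 1×2 = 2; c[1] = 1×-3 + 1×2 = -1; c[2] = 1×4 + 1×-3 + 3×2 = 7; c[3] = 1×4 + 3×-3 = -5; c[4] = 3×4 = 12. Result coefficients: [2, -1, 7, -5, 12] → 2 - x + 7x^2 - 5x^3 + 12x^4

2 - x + 7x^2 - 5x^3 + 12x^4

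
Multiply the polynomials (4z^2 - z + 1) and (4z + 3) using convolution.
Ascending coefficients: a = [1, -1, 4], b = [3, 4]. c[0] = 1×3 = 3; c[1] = 1×4 + -1×3 = 1; c[2] = -1×4 + 4×3 = 8; c[3] = 4×4 = 16. Result coefficients: [3, 1, 8, 16] → 16z^3 + 8z^2 + z + 3

16z^3 + 8z^2 + z + 3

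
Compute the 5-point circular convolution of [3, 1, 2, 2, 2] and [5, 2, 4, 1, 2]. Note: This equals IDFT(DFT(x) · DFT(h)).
Either evaluate y[k] = Σ_j x[j]·h[(k-j) mod 5] directly, or use IDFT(DFT(x) · DFT(h)). y[0] = 3×5 + 1×2 + 2×1 + 2×4 + 2×2 = 31; y[1] = 3×2 + 1×5 + 2×2 + 2×1 + 2×4 = 25; y[2] = 3×4 + 1×2 + 2×5 + 2×2 + 2×1 = 30; y[3] = 3×1 + 1×4 + 2×2 + 2×5 + 2×2 = 25; y[4] = 3×2 + 1×1 + 2×4 + 2×2 + 2×5 = 29. Result: [31, 25, 30, 25, 29]

[31, 25, 30, 25, 29]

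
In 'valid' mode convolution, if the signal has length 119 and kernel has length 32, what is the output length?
'Valid' mode counts only positions where the kernel fully overlaps the signal: m - n + 1 = 119 - 32 + 1 = 88

88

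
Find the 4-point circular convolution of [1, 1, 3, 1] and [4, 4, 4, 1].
Use y[k] = Σ_j a[j]·b[(k-j) mod 4]. y[0] = 1×4 + 1×1 + 3×4 + 1×4 = 21; y[1] = 1×4 + 1×4 + 3×1 + 1×4 = 15; y[2] = 1×4 + 1×4 + 3×4 + 1×1 = 21; y[3] = 1×1 + 1×4 + 3×4 + 1×4 = 21. Result: [21, 15, 21, 21]

[21, 15, 21, 21]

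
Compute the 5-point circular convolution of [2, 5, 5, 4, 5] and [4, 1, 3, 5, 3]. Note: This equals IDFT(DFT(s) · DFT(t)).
Either evaluate y[k] = Σ_j s[j]·t[(k-j) mod 5] directly, or use IDFT(DFT(s) · DFT(t)). y[0] = 2×4 + 5×3 + 5×5 + 4×3 + 5×1 = 65; y[1] = 2×1 + 5×4 + 5×3 + 4×5 + 5×3 = 72; y[2] = 2×3 + 5×1 + 5×4 + 4×3 + 5×5 = 68; y[3] = 2×5 + 5×3 + 5×1 + 4×4 + 5×3 = 61; y[4] = 2×3 + 5×5 + 5×3 + 4×1 + 5×4 = 70. Result: [65, 72, 68, 61, 70]

[65, 72, 68, 61, 70]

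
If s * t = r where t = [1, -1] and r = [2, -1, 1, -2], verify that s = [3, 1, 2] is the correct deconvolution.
Forward-compute [3, 1, 2] * [1, -1]: r[0] = 3×1 = 3; r[1] = 3×-1 + 1×1 = -2; r[2] = 1×-1 + 2×1 = 1; r[3] = 2×-1 = -2 → [3, -2, 1, -2]. Does not match given r = [2, -1, 1, -2].

Not verified. [3, 1, 2] * [1, -1] = [3, -2, 1, -2], which differs from [2, -1, 1, -2] at index 0.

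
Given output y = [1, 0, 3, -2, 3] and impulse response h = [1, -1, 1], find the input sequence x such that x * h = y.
Deconvolve y=[1, 0, 3, -2, 3] by h=[1, -1, 1]. Since h[0]=1, solve forward: x[0] = y[0] / 1 = 1; x[1] = (y[1] - 1×-1) / 1 = 1; x[2] = (y[2] - 1×-1 - 1×1) / 1 = 3. So x = [1, 1, 3]. Check by forward convolution: y[0] = 1×1 = 1; y[1] = 1×-1 + 1×1 = 0; y[2] = 1×1 + 1×-1 + 3×1 = 3; y[3] = 1×1 + 3×-1 = -2; y[4] = 3×1 = 3

[1, 1, 3]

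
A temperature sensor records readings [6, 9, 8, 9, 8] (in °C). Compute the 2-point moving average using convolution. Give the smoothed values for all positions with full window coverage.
2-point moving average kernel = [1, 1]. Apply in 'valid' mode (full window coverage): avg[0] = (6 + 9) / 2 = 7.5; avg[1] = (9 + 8) / 2 = 8.5; avg[2] = (8 + 9) / 2 = 8.5; avg[3] = (9 + 8) / 2 = 8.5. Smoothed values: [7.5, 8.5, 8.5, 8.5]

[7.5, 8.5, 8.5, 8.5]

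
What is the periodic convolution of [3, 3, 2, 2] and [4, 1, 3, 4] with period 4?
Use y[k] = Σ_j s[j]·t[(k-j) mod 4]. y[0] = 3×4 + 3×4 + 2×3 + 2×1 = 32; y[1] = 3×1 + 3×4 + 2×4 + 2×3 = 29; y[2] = 3×3 + 3×1 + 2×4 + 2×4 = 28; y[3] = 3×4 + 3×3 + 2×1 + 2×4 = 31. Result: [32, 29, 28, 31]

[32, 29, 28, 31]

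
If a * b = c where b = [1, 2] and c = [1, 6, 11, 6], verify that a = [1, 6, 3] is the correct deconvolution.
Forward-compute [1, 6, 3] * [1, 2]: c[0] = 1×1 = 1; c[1] = 1×2 + 6×1 = 8; c[2] = 6×2 + 3×1 = 15; c[3] = 3×2 = 6 → [1, 8, 15, 6]. Does not match given c = [1, 6, 11, 6].

Not verified. [1, 6, 3] * [1, 2] = [1, 8, 15, 6], which differs from [1, 6, 11, 6] at index 1.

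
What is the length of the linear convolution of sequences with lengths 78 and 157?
Linear/full convolution length: m + n - 1 = 78 + 157 - 1 = 234

234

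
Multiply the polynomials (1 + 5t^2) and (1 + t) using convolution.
Ascending coefficients: a = [1, 0, 5], b = [1, 1]. c[0] = 1×1 = 1; c[1] = 1×1 + 0×1 = 1; c[2] = 0×1 + 5×1 = 5; c[3] = 5×1 = 5. Result coefficients: [1, 1, 5, 5] → 1 + t + 5t^2 + 5t^3

1 + t + 5t^2 + 5t^3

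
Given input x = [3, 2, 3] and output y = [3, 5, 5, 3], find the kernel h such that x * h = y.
Output length 4 = len(x) + len(h) - 1 ⇒ len(h) = 2. Solve h forward using h[k] = (y[k] - Σ_{i≥1} x[i]·h[k-i]) / x[0]: h[0] = y[0] / x[0] = 3 / 3 = 1; h[1] = (y[1] - 2×1) / x[0] = (5 - 2×1) / 3 = 1. So h = [1, 1]. Forward-check [3, 2, 3] * [1, 1]: y[0] = 3×1 = 3; y[1] = 3×1 + 2×1 = 5; y[2] = 2×1 + 3×1 = 5; y[3] = 3×1 = 3 → [3, 5, 5, 3] ✓

[1, 1]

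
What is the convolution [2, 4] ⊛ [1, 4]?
y[0] = 2×1 = 2; y[1] = 2×4 + 4×1 = 12; y[2] = 4×4 = 16

[2, 12, 16]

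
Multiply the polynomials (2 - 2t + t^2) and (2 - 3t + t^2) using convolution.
Ascending coefficients: a = [2, -2, 1], b = [2, -3, 1]. c[0] = 2×2 = 4; c[1] = 2×-3 + -2×2 = -10; c[2] = 2×1 + -2×-3 + 1×2 = 10; c[3] = -2×1 + 1×-3 = -5; c[4] = 1×1 = 1. Result coefficients: [4, -10, 10, -5, 1] → 4 - 10t + 10t^2 - 5t^3 + t^4

4 - 10t + 10t^2 - 5t^3 + t^4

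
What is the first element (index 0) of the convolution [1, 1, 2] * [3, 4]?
Use y[k] = Σ_i a[i]·b[k-i] at k=0. y[0] = 1×3 = 3

3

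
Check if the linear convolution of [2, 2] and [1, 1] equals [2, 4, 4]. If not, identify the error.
Recompute linear convolution of [2, 2] and [1, 1]: y[0] = 2×1 = 2; y[1] = 2×1 + 2×1 = 4; y[2] = 2×1 = 2 → [2, 4, 2]. Compare to given [2, 4, 4]: they differ at index 2: given 4, correct 2, so answer: No

No. Error at index 2: given 4, correct 2.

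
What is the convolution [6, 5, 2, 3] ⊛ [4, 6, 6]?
y[0] = 6×4 = 24; y[1] = 6×6 + 5×4 = 56; y[2] = 6×6 + 5×6 + 2×4 = 74; y[3] = 5×6 + 2×6 + 3×4 = 54; y[4] = 2×6 + 3×6 = 30; y[5] = 3×6 = 18

[24, 56, 74, 54, 30, 18]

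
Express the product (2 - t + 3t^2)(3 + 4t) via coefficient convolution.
Ascending coefficients: a = [2, -1, 3], b = [3, 4]. c[0] = 2×3 = 6; c[1] = 2×4 + -1×3 = 5; c[2] = -1×4 + 3×3 = 5; c[3] = 3×4 = 12. Result coefficients: [6, 5, 5, 12] → 6 + 5t + 5t^2 + 12t^3

6 + 5t + 5t^2 + 12t^3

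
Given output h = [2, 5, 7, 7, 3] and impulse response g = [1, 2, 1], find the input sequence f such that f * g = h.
Deconvolve h=[2, 5, 7, 7, 3] by g=[1, 2, 1]. Since g[0]=1, solve forward: f[0] = h[0] / 1 = 2; f[1] = (h[1] - 2×2) / 1 = 1; f[2] = (h[2] - 1×2 - 2×1) / 1 = 3. So f = [2, 1, 3]. Check by forward convolution: h[0] = 2×1 = 2; h[1] = 2×2 + 1×1 = 5; h[2] = 2×1 + 1×2 + 3×1 = 7; h[3] = 1×1 + 3×2 = 7; h[4] = 3×1 = 3

[2, 1, 3]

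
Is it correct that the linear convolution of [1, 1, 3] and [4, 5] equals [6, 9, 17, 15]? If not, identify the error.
Recompute linear convolution of [1, 1, 3] and [4, 5]: y[0] = 1×4 = 4; y[1] = 1×5 + 1×4 = 9; y[2] = 1×5 + 3×4 = 17; y[3] = 3×5 = 15 → [4, 9, 17, 15]. Compare to given [6, 9, 17, 15]: they differ at index 0: given 6, correct 4, so answer: No

No. Error at index 0: given 6, correct 4.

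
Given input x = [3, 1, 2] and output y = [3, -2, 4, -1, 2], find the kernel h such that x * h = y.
Output length 5 = len(x) + len(h) - 1 ⇒ len(h) = 3. Solve h forward using h[k] = (y[k] - Σ_{i≥1} x[i]·h[k-i]) / x[0]: h[0] = y[0] / x[0] = 3 / 3 = 1; h[1] = (y[1] - 1×1) / x[0] = (-2 - 1×1) / 3 = -1; h[2] = (y[2] - 1×-1 - 2×1) / x[0] = (4 - 1×-1 - 2×1) / 3 = 1. So h = [1, -1, 1]. Forward-check [3, 1, 2] * [1, -1, 1]: y[0] = 3×1 = 3; y[1] = 3×-1 + 1×1 = -2; y[2] = 3×1 + 1×-1 + 2×1 = 4; y[3] = 1×1 + 2×-1 = -1; y[4] = 2×1 = 2 → [3, -2, 4, -1, 2] ✓

[1, -1, 1]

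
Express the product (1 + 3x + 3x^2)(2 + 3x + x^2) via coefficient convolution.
Ascending coefficients: a = [1, 3, 3], b = [2, 3, 1]. c[0] = 1×2 = 2; c[1] = 1×3 + 3×2 = 9; c[2] = 1×1 + 3×3 + 3×2 = 16; c[3] = 3×1 + 3×3 = 12; c[4] = 3×1 = 3. Result coefficients: [2, 9, 16, 12, 3] → 2 + 9x + 16x^2 + 12x^3 + 3x^4

2 + 9x + 16x^2 + 12x^3 + 3x^4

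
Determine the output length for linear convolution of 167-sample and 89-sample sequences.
Linear/full convolution length: m + n - 1 = 167 + 89 - 1 = 255

255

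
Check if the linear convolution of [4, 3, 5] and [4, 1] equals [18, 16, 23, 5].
Recompute linear convolution of [4, 3, 5] and [4, 1]: y[0] = 4×4 = 16; y[1] = 4×1 + 3×4 = 16; y[2] = 3×1 + 5×4 = 23; y[3] = 5×1 = 5 → [16, 16, 23, 5]. Compare to given [18, 16, 23, 5]: they differ at index 0: given 18, correct 16, so answer: No

No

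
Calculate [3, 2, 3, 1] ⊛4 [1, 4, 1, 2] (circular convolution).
Use y[k] = Σ_j u[j]·v[(k-j) mod 4]. y[0] = 3×1 + 2×2 + 3×1 + 1×4 = 14; y[1] = 3×4 + 2×1 + 3×2 + 1×1 = 21; y[2] = 3×1 + 2×4 + 3×1 + 1×2 = 16; y[3] = 3×2 + 2×1 + 3×4 + 1×1 = 21. Result: [14, 21, 16, 21]

[14, 21, 16, 21]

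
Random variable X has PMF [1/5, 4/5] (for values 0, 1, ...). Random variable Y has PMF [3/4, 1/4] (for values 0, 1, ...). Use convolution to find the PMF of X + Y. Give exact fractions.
P(X+Y=k) = Σ_i P(X=i)·P(Y=k-i) — a convolution of [1/5, 4/5] and [3/4, 1/4]. P(X+Y=0) = (1/5)×(3/4) = 3/20; P(X+Y=1) = (1/5)×(1/4) + (4/5)×(3/4) = 1/20 + 3/5 = 13/20; P(X+Y=2) = (4/5)×(1/4) = 1/5. PMF: [3/20, 13/20, 1/5] (sums to 1 ✓)

[3/20, 13/20, 1/5]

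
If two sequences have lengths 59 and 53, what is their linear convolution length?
Linear/full convolution length: m + n - 1 = 59 + 53 - 1 = 111

111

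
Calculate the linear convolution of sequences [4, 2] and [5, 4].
y[0] = 4×5 = 20; y[1] = 4×4 + 2×5 = 26; y[2] = 2×4 = 8

[20, 26, 8]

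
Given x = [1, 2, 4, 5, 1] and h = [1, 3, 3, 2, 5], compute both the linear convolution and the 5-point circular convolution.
Linear: y_lin[0] = 1×1 = 1; y_lin[1] = 1×3 + 2×1 = 5; y_lin[2] = 1×3 + 2×3 + 4×1 = 13; y_lin[3] = 1×2 + 2×3 + 4×3 + 5×1 = 25; y_lin[4] = 1×5 + 2×2 + 4×3 + 5×3 + 1×1 = 37; y_lin[5] = 2×5 + 4×2 + 5×3 + 1×3 = 36; y_lin[6] = 4×5 + 5×2 + 1×3 = 33; y_lin[7] = 5×5 + 1×2 = 27; y_lin[8] = 1×5 = 5 → [1, 5, 13, 25, 37, 36, 33, 27, 5]. Circular (length 5): y[0] = 1×1 + 2×5 + 4×2 + 5×3 + 1×3 = 37; y[1] = 1×3 + 2×1 + 4×5 + 5×2 + 1×3 = 38; y[2] = 1×3 + 2×3 + 4×1 + 5×5 + 1×2 = 40; y[3] = 1×2 + 2×3 + 4×3 + 5×1 + 1×5 = 30; y[4] = 1×5 + 2×2 + 4×3 + 5×3 + 1×1 = 37 → [37, 38, 40, 30, 37]

Linear: [1, 5, 13, 25, 37, 36, 33, 27, 5], Circular: [37, 38, 40, 30, 37]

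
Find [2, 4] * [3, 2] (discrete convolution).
y[0] = 2×3 = 6; y[1] = 2×2 + 4×3 = 16; y[2] = 4×2 = 8

[6, 16, 8]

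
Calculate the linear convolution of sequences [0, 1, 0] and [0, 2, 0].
y[0] = 0×0 = 0; y[1] = 0×2 + 1×0 = 0; y[2] = 0×0 + 1×2 + 0×0 = 2; y[3] = 1×0 + 0×2 = 0; y[4] = 0×0 = 0

[0, 0, 2, 0, 0]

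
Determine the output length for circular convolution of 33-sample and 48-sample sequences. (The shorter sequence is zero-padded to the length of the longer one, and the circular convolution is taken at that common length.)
Circular convolution (zero-padding the shorter input) has length max(m, n) = max(33, 48) = 48

48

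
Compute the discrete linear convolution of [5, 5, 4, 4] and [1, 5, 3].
y[0] = 5×1 = 5; y[1] = 5×5 + 5×1 = 30; y[2] = 5×3 + 5×5 + 4×1 = 44; y[3] = 5×3 + 4×5 + 4×1 = 39; y[4] = 4×3 + 4×5 = 32; y[5] = 4×3 = 12

[5, 30, 44, 39, 32, 12]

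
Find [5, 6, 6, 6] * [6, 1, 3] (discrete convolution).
y[0] = 5×6 = 30; y[1] = 5×1 + 6×6 = 41; y[2] = 5×3 + 6×1 + 6×6 = 57; y[3] = 6×3 + 6×1 + 6×6 = 60; y[4] = 6×3 + 6×1 = 24; y[5] = 6×3 = 18

[30, 41, 57, 60, 24, 18]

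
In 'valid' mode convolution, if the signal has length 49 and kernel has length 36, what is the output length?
'Valid' mode counts only positions where the kernel fully overlaps the signal: m - n + 1 = 49 - 36 + 1 = 14

14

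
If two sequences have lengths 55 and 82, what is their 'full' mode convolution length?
Linear/full convolution length: m + n - 1 = 55 + 82 - 1 = 136

136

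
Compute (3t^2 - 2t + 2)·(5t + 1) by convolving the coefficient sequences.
Ascending coefficients: a = [2, -2, 3], b = [1, 5]. c[0] = 2×1 = 2; c[1] = 2×5 + -2×1 = 8; c[2] = -2×5 + 3×1 = -7; c[3] = 3×5 = 15. Result coefficients: [2, 8, -7, 15] → 15t^3 - 7t^2 + 8t + 2

15t^3 - 7t^2 + 8t + 2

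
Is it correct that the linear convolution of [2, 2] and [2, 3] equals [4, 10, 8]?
Recompute linear convolution of [2, 2] and [2, 3]: y[0] = 2×2 = 4; y[1] = 2×3 + 2×2 = 10; y[2] = 2×3 = 6 → [4, 10, 6]. Compare to given [4, 10, 8]: they differ at index 2: given 8, correct 6, so answer: No

No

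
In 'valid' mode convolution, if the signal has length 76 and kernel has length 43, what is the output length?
'Valid' mode counts only positions where the kernel fully overlaps the signal: m - n + 1 = 76 - 43 + 1 = 34

34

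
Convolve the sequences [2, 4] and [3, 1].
y[0] = 2×3 = 6; y[1] = 2×1 + 4×3 = 14; y[2] = 4×1 = 4

[6, 14, 4]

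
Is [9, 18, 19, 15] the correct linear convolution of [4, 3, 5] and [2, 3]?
Recompute linear convolution of [4, 3, 5] and [2, 3]: y[0] = 4×2 = 8; y[1] = 4×3 + 3×2 = 18; y[2] = 3×3 + 5×2 = 19; y[3] = 5×3 = 15 → [8, 18, 19, 15]. Compare to given [9, 18, 19, 15]: they differ at index 0: given 9, correct 8, so answer: No

No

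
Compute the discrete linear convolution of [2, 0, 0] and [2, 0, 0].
y[0] = 2×2 = 4; y[1] = 2×0 + 0×2 = 0; y[2] = 2×0 + 0×0 + 0×2 = 0; y[3] = 0×0 + 0×0 = 0; y[4] = 0×0 = 0

[4, 0, 0, 0, 0]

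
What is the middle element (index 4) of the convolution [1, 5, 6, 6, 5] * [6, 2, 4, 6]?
Use y[k] = Σ_i a[i]·b[k-i] at k=4. y[4] = 5×6 + 6×4 + 6×2 + 5×6 = 96

96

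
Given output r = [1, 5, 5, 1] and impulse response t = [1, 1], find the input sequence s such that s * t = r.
Deconvolve r=[1, 5, 5, 1] by t=[1, 1]. Since t[0]=1, solve forward: s[0] = r[0] / 1 = 1; s[1] = (r[1] - 1×1) / 1 = 4; s[2] = (r[2] - 4×1) / 1 = 1. So s = [1, 4, 1]. Check by forward convolution: r[0] = 1×1 = 1; r[1] = 1×1 + 4×1 = 5; r[2] = 4×1 + 1×1 = 5; r[3] = 1×1 = 1

[1, 4, 1]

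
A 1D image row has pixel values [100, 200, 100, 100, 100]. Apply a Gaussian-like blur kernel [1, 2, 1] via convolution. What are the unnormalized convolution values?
Convolve image row [100, 200, 100, 100, 100] with kernel [1, 2, 1]: y[0] = 100×1 = 100; y[1] = 100×2 + 200×1 = 400; y[2] = 100×1 + 200×2 + 100×1 = 600; y[3] = 200×1 + 100×2 + 100×1 = 500; y[4] = 100×1 + 100×2 + 100×1 = 400; y[5] = 100×1 + 100×2 = 300; y[6] = 100×1 = 100 → [100, 400, 600, 500, 400, 300, 100]. Normalization factor = sum(kernel) = 4.

[100, 400, 600, 500, 400, 300, 100]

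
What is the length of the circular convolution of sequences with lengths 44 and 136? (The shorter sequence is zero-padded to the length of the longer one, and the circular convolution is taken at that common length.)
Circular convolution (zero-padding the shorter input) has length max(m, n) = max(44, 136) = 136

136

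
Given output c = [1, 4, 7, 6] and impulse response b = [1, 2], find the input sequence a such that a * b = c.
Deconvolve c=[1, 4, 7, 6] by b=[1, 2]. Since b[0]=1, solve forward: a[0] = c[0] / 1 = 1; a[1] = (c[1] - 1×2) / 1 = 2; a[2] = (c[2] - 2×2) / 1 = 3. So a = [1, 2, 3]. Check by forward convolution: c[0] = 1×1 = 1; c[1] = 1×2 + 2×1 = 4; c[2] = 2×2 + 3×1 = 7; c[3] = 3×2 = 6

[1, 2, 3]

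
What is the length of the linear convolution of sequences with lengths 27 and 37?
Linear/full convolution length: m + n - 1 = 27 + 37 - 1 = 63

63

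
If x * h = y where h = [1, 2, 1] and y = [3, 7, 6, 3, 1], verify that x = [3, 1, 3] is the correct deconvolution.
Forward-compute [3, 1, 3] * [1, 2, 1]: y[0] = 3×1 = 3; y[1] = 3×2 + 1×1 = 7; y[2] = 3×1 + 1×2 + 3×1 = 8; y[3] = 1×1 + 3×2 = 7; y[4] = 3×1 = 3 → [3, 7, 8, 7, 3]. Does not match given y = [3, 7, 6, 3, 1].

Not verified. [3, 1, 3] * [1, 2, 1] = [3, 7, 8, 7, 3], which differs from [3, 7, 6, 3, 1] at index 2.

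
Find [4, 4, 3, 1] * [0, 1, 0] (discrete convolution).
y[0] = 4×0 = 0; y[1] = 4×1 + 4×0 = 4; y[2] = 4×0 + 4×1 + 3×0 = 4; y[3] = 4×0 + 3×1 + 1×0 = 3; y[4] = 3×0 + 1×1 = 1; y[5] = 1×0 = 0

[0, 4, 4, 3, 1, 0]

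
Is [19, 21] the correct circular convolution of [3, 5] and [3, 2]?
Recompute circular convolution of [3, 5] and [3, 2]: y[0] = 3×3 + 5×2 = 19; y[1] = 3×2 + 5×3 = 21 → [19, 21]. Given [19, 21] matches, so answer: Yes

Yes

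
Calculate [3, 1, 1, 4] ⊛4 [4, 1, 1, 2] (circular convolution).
Use y[k] = Σ_j u[j]·v[(k-j) mod 4]. y[0] = 3×4 + 1×2 + 1×1 + 4×1 = 19; y[1] = 3×1 + 1×4 + 1×2 + 4×1 = 13; y[2] = 3×1 + 1×1 + 1×4 + 4×2 = 16; y[3] = 3×2 + 1×1 + 1×1 + 4×4 = 24. Result: [19, 13, 16, 24]

[19, 13, 16, 24]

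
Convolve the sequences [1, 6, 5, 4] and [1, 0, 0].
y[0] = 1×1 = 1; y[1] = 1×0 + 6×1 = 6; y[2] = 1×0 + 6×0 + 5×1 = 5; y[3] = 6×0 + 5×0 + 4×1 = 4; y[4] = 5×0 + 4×0 = 0; y[5] = 4×0 = 0

[1, 6, 5, 4, 0, 0]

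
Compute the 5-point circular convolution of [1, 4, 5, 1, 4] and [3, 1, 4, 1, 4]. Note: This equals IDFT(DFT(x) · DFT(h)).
Either evaluate y[k] = Σ_j x[j]·h[(k-j) mod 5] directly, or use IDFT(DFT(x) · DFT(h)). y[0] = 1×3 + 4×4 + 5×1 + 1×4 + 4×1 = 32; y[1] = 1×1 + 4×3 + 5×4 + 1×1 + 4×4 = 50; y[2] = 1×4 + 4×1 + 5×3 + 1×4 + 4×1 = 31; y[3] = 1×1 + 4×4 + 5×1 + 1×3 + 4×4 = 41; y[4] = 1×4 + 4×1 + 5×4 + 1×1 + 4×3 = 41. Result: [32, 50, 31, 41, 41]

[32, 50, 31, 41, 41]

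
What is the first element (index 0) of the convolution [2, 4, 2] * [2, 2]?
Use y[k] = Σ_i a[i]·b[k-i] at k=0. y[0] = 2×2 = 4

4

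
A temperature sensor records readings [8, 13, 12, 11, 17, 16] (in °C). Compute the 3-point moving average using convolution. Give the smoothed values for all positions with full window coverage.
3-point moving average kernel = [1, 1, 1]. Apply in 'valid' mode (full window coverage): avg[0] = (8 + 13 + 12) / 3 = 11.0; avg[1] = (13 + 12 + 11) / 3 = 12.0; avg[2] = (12 + 11 + 17) / 3 = 13.33; avg[3] = (11 + 17 + 16) / 3 = 14.67. Smoothed values: [11.0, 12.0, 13.33, 14.67]

[11.0, 12.0, 13.33, 14.67]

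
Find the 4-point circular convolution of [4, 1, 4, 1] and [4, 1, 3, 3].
Use y[k] = Σ_j a[j]·b[(k-j) mod 4]. y[0] = 4×4 + 1×3 + 4×3 + 1×1 = 32; y[1] = 4×1 + 1×4 + 4×3 + 1×3 = 23; y[2] = 4×3 + 1×1 + 4×4 + 1×3 = 32; y[3] = 4×3 + 1×3 + 4×1 + 1×4 = 23. Result: [32, 23, 32, 23]

[32, 23, 32, 23]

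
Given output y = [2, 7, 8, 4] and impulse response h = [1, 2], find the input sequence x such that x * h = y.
Deconvolve y=[2, 7, 8, 4] by h=[1, 2]. Since h[0]=1, solve forward: x[0] = y[0] / 1 = 2; x[1] = (y[1] - 2×2) / 1 = 3; x[2] = (y[2] - 3×2) / 1 = 2. So x = [2, 3, 2]. Check by forward convolution: y[0] = 2×1 = 2; y[1] = 2×2 + 3×1 = 7; y[2] = 3×2 + 2×1 = 8; y[3] = 2×2 = 4

[2, 3, 2]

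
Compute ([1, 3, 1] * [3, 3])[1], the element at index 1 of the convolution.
Use y[k] = Σ_i a[i]·b[k-i] at k=1. y[1] = 1×3 + 3×3 = 12

12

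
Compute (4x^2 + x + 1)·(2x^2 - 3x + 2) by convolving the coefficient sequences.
Ascending coefficients: a = [1, 1, 4], b = [2, -3, 2]. c[0] = 1×2 = 2; c[1] = 1×-3 + 1×2 = -1; c[2] = 1×2 + 1×-3 + 4×2 = 7; c[3] = 1×2 + 4×-3 = -10; c[4] = 4×2 = 8. Result coefficients: [2, -1, 7, -10, 8] → 8x^4 - 10x^3 + 7x^2 - x + 2

8x^4 - 10x^3 + 7x^2 - x + 2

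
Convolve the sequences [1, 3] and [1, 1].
y[0] = 1×1 = 1; y[1] = 1×1 + 3×1 = 4; y[2] = 3×1 = 3

[1, 4, 3]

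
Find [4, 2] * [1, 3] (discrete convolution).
y[0] = 4×1 = 4; y[1] = 4×3 + 2×1 = 14; y[2] = 2×3 = 6

[4, 14, 6]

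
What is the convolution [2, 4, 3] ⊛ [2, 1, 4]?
y[0] = 2×2 = 4; y[1] = 2×1 + 4×2 = 10; y[2] = 2×4 + 4×1 + 3×2 = 18; y[3] = 4×4 + 3×1 = 19; y[4] = 3×4 = 12

[4, 10, 18, 19, 12]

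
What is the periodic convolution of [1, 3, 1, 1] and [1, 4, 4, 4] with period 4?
Use y[k] = Σ_j a[j]·b[(k-j) mod 4]. y[0] = 1×1 + 3×4 + 1×4 + 1×4 = 21; y[1] = 1×4 + 3×1 + 1×4 + 1×4 = 15; y[2] = 1×4 + 3×4 + 1×1 + 1×4 = 21; y[3] = 1×4 + 3×4 + 1×4 + 1×1 = 21. Result: [21, 15, 21, 21]

[21, 15, 21, 21]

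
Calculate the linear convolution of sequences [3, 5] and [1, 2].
y[0] = 3×1 = 3; y[1] = 3×2 + 5×1 = 11; y[2] = 5×2 = 10

[3, 11, 10]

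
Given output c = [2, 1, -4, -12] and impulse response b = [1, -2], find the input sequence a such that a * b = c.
Deconvolve c=[2, 1, -4, -12] by b=[1, -2]. Since b[0]=1, solve forward: a[0] = c[0] / 1 = 2; a[1] = (c[1] - 2×-2) / 1 = 5; a[2] = (c[2] - 5×-2) / 1 = 6. So a = [2, 5, 6]. Check by forward convolution: c[0] = 2×1 = 2; c[1] = 2×-2 + 5×1 = 1; c[2] = 5×-2 + 6×1 = -4; c[3] = 6×-2 = -12

[2, 5, 6]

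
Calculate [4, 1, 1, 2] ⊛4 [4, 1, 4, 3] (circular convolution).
Use y[k] = Σ_j x[j]·h[(k-j) mod 4]. y[0] = 4×4 + 1×3 + 1×4 + 2×1 = 25; y[1] = 4×1 + 1×4 + 1×3 + 2×4 = 19; y[2] = 4×4 + 1×1 + 1×4 + 2×3 = 27; y[3] = 4×3 + 1×4 + 1×1 + 2×4 = 25. Result: [25, 19, 27, 25]

[25, 19, 27, 25]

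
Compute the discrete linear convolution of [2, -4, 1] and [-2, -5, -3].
y[0] = 2×-2 = -4; y[1] = 2×-5 + -4×-2 = -2; y[2] = 2×-3 + -4×-5 + 1×-2 = 12; y[3] = -4×-3 + 1×-5 = 7; y[4] = 1×-3 = -3

[-4, -2, 12, 7, -3]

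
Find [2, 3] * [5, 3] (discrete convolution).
y[0] = 2×5 = 10; y[1] = 2×3 + 3×5 = 21; y[2] = 3×3 = 9

[10, 21, 9]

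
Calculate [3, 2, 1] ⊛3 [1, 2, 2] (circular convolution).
Use y[k] = Σ_j a[j]·b[(k-j) mod 3]. y[0] = 3×1 + 2×2 + 1×2 = 9; y[1] = 3×2 + 2×1 + 1×2 = 10; y[2] = 3×2 + 2×2 + 1×1 = 11. Result: [9, 10, 11]

[9, 10, 11]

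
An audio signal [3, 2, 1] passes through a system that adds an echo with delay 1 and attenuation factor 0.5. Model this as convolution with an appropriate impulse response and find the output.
Direct-path + delayed-attenuated-path model → impulse response h = [1, 0.5] (1 at lag 0, 0.5 at lag 1). Output y[n] = x[n] + 0.5·x[n - 1] (with x[n] = 0 outside 0..2): y[0] = 3 + 0.5×0 = 3; y[1] = 2 + 0.5×3 = 3.5; y[2] = 1 + 0.5×2 = 2.0; y[3] = 0 + 0.5×1 = 0.5. So y = [3, 3.5, 2.0, 0.5]

[3, 3.5, 2.0, 0.5]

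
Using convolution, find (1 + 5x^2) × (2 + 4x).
Ascending coefficients: a = [1, 0, 5], b = [2, 4]. c[0] = 1×2 = 2; c[1] = 1×4 + 0×2 = 4; c[2] = 0×4 + 5×2 = 10; c[3] = 5×4 = 20. Result coefficients: [2, 4, 10, 20] → 2 + 4x + 10x^2 + 20x^3

2 + 4x + 10x^2 + 20x^3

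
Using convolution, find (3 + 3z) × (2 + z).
Ascending coefficients: a = [3, 3], b = [2, 1]. c[0] = 3×2 = 6; c[1] = 3×1 + 3×2 = 9; c[2] = 3×1 = 3. Result coefficients: [6, 9, 3] → 6 + 9z + 3z^2

6 + 9z + 3z^2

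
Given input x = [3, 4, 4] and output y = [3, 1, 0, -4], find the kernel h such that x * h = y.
Output length 4 = len(x) + len(h) - 1 ⇒ len(h) = 2. Solve h forward using h[k] = (y[k] - Σ_{i≥1} x[i]·h[k-i]) / x[0]: h[0] = y[0] / x[0] = 3 / 3 = 1; h[1] = (y[1] - 4×1) / x[0] = (1 - 4×1) / 3 = -1. So h = [1, -1]. Forward-check [3, 4, 4] * [1, -1]: y[0] = 3×1 = 3; y[1] = 3×-1 + 4×1 = 1; y[2] = 4×-1 + 4×1 = 0; y[3] = 4×-1 = -4 → [3, 1, 0, -4] ✓

[1, -1]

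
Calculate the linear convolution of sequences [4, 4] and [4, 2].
y[0] = 4×4 = 16; y[1] = 4×2 + 4×4 = 24; y[2] = 4×2 = 8

[16, 24, 8]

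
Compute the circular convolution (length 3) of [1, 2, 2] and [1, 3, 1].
Use y[k] = Σ_j u[j]·v[(k-j) mod 3]. y[0] = 1×1 + 2×1 + 2×3 = 9; y[1] = 1×3 + 2×1 + 2×1 = 7; y[2] = 1×1 + 2×3 + 2×1 = 9. Result: [9, 7, 9]

[9, 7, 9]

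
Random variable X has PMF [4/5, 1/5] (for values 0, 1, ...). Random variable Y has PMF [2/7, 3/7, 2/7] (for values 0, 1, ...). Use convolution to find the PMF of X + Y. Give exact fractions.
P(X+Y=k) = Σ_i P(X=i)·P(Y=k-i) — a convolution of [4/5, 1/5] and [2/7, 3/7, 2/7]. P(X+Y=0) = (4/5)×(2/7) = 8/35; P(X+Y=1) = (4/5)×(3/7) + (1/5)×(2/7) = 12/35 + 2/35 = 2/5; P(X+Y=2) = (4/5)×(2/7) + (1/5)×(3/7) = 8/35 + 3/35 = 11/35; P(X+Y=3) = (1/5)×(2/7) = 2/35. PMF: [8/35, 2/5, 11/35, 2/35] (sums to 1 ✓)

[8/35, 2/5, 11/35, 2/35]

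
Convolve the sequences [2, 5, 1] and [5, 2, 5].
y[0] = 2×5 = 10; y[1] = 2×2 + 5×5 = 29; y[2] = 2×5 + 5×2 + 1×5 = 25; y[3] = 5×5 + 1×2 = 27; y[4] = 1×5 = 5

[10, 29, 25, 27, 5]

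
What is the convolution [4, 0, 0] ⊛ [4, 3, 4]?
y[0] = 4×4 = 16; y[1] = 4×3 + 0×4 = 12; y[2] = 4×4 + 0×3 + 0×4 = 16; y[3] = 0×4 + 0×3 = 0; y[4] = 0×4 = 0

[16, 12, 16, 0, 0]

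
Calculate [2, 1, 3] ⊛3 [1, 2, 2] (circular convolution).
Use y[k] = Σ_j x[j]·h[(k-j) mod 3]. y[0] = 2×1 + 1×2 + 3×2 = 10; y[1] = 2×2 + 1×1 + 3×2 = 11; y[2] = 2×2 + 1×2 + 3×1 = 9. Result: [10, 11, 9]

[10, 11, 9]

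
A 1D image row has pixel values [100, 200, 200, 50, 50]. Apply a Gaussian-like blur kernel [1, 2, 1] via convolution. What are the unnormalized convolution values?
Convolve image row [100, 200, 200, 50, 50] with kernel [1, 2, 1]: y[0] = 100×1 = 100; y[1] = 100×2 + 200×1 = 400; y[2] = 100×1 + 200×2 + 200×1 = 700; y[3] = 200×1 + 200×2 + 50×1 = 650; y[4] = 200×1 + 50×2 + 50×1 = 350; y[5] = 50×1 + 50×2 = 150; y[6] = 50×1 = 50 → [100, 400, 700, 650, 350, 150, 50]. Normalization factor = sum(kernel) = 4.

[100, 400, 700, 650, 350, 150, 50]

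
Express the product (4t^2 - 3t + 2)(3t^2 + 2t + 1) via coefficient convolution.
Ascending coefficients: a = [2, -3, 4], b = [1, 2, 3]. c[0] = 2×1 = 2; c[1] = 2×2 + -3×1 = 1; c[2] = 2×3 + -3×2 + 4×1 = 4; c[3] = -3×3 + 4×2 = -1; c[4] = 4×3 = 12. Result coefficients: [2, 1, 4, -1, 12] → 12t^4 - t^3 + 4t^2 + t + 2

12t^4 - t^3 + 4t^2 + t + 2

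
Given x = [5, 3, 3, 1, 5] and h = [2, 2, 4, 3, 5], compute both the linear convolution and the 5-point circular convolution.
Linear: y_lin[0] = 5×2 = 10; y_lin[1] = 5×2 + 3×2 = 16; y_lin[2] = 5×4 + 3×2 + 3×2 = 32; y_lin[3] = 5×3 + 3×4 + 3×2 + 1×2 = 35; y_lin[4] = 5×5 + 3×3 + 3×4 + 1×2 + 5×2 = 58; y_lin[5] = 3×5 + 3×3 + 1×4 + 5×2 = 38; y_lin[6] = 3×5 + 1×3 + 5×4 = 38; y_lin[7] = 1×5 + 5×3 = 20; y_lin[8] = 5×5 = 25 → [10, 16, 32, 35, 58, 38, 38, 20, 25]. Circular (length 5): y[0] = 5×2 + 3×5 + 3×3 + 1×4 + 5×2 = 48; y[1] = 5×2 + 3×2 + 3×5 + 1×3 + 5×4 = 54; y[2] = 5×4 + 3×2 + 3×2 + 1×5 + 5×3 = 52; y[3] = 5×3 + 3×4 + 3×2 + 1×2 + 5×5 = 60; y[4] = 5×5 + 3×3 + 3×4 + 1×2 + 5×2 = 58 → [48, 54, 52, 60, 58]

Linear: [10, 16, 32, 35, 58, 38, 38, 20, 25], Circular: [48, 54, 52, 60, 58]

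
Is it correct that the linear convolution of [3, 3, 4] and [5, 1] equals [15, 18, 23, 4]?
Recompute linear convolution of [3, 3, 4] and [5, 1]: y[0] = 3×5 = 15; y[1] = 3×1 + 3×5 = 18; y[2] = 3×1 + 4×5 = 23; y[3] = 4×1 = 4 → [15, 18, 23, 4]. Given [15, 18, 23, 4] matches, so answer: Yes

Yes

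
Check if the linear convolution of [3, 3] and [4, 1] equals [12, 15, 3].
Recompute linear convolution of [3, 3] and [4, 1]: y[0] = 3×4 = 12; y[1] = 3×1 + 3×4 = 15; y[2] = 3×1 = 3 → [12, 15, 3]. Given [12, 15, 3] matches, so answer: Yes

Yes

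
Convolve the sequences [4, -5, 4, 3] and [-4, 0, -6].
y[0] = 4×-4 = -16; y[1] = 4×0 + -5×-4 = 20; y[2] = 4×-6 + -5×0 + 4×-4 = -40; y[3] = -5×-6 + 4×0 + 3×-4 = 18; y[4] = 4×-6 + 3×0 = -24; y[5] = 3×-6 = -18

[-16, 20, -40, 18, -24, -18]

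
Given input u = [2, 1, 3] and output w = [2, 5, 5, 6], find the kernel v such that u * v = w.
Output length 4 = len(u) + len(v) - 1 ⇒ len(v) = 2. Solve v forward using v[k] = (w[k] - Σ_{i≥1} u[i]·v[k-i]) / u[0]: v[0] = w[0] / u[0] = 2 / 2 = 1; v[1] = (w[1] - 1×1) / u[0] = (5 - 1×1) / 2 = 2. So v = [1, 2]. Forward-check [2, 1, 3] * [1, 2]: w[0] = 2×1 = 2; w[1] = 2×2 + 1×1 = 5; w[2] = 1×2 + 3×1 = 5; w[3] = 3×2 = 6 → [2, 5, 5, 6] ✓

[1, 2]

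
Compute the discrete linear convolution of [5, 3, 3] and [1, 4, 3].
y[0] = 5×1 = 5; y[1] = 5×4 + 3×1 = 23; y[2] = 5×3 + 3×4 + 3×1 = 30; y[3] = 3×3 + 3×4 = 21; y[4] = 3×3 = 9

[5, 23, 30, 21, 9]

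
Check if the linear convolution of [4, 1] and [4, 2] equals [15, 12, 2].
Recompute linear convolution of [4, 1] and [4, 2]: y[0] = 4×4 = 16; y[1] = 4×2 + 1×4 = 12; y[2] = 1×2 = 2 → [16, 12, 2]. Compare to given [15, 12, 2]: they differ at index 0: given 15, correct 16, so answer: No

No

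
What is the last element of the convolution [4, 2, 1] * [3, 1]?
Use y[k] = Σ_i a[i]·b[k-i] at k=3. y[3] = 1×1 = 1

1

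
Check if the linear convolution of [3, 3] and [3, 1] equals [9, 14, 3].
Recompute linear convolution of [3, 3] and [3, 1]: y[0] = 3×3 = 9; y[1] = 3×1 + 3×3 = 12; y[2] = 3×1 = 3 → [9, 12, 3]. Compare to given [9, 14, 3]: they differ at index 1: given 14, correct 12, so answer: No

No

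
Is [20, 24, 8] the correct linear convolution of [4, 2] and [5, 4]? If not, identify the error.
Recompute linear convolution of [4, 2] and [5, 4]: y[0] = 4×5 = 20; y[1] = 4×4 + 2×5 = 26; y[2] = 2×4 = 8 → [20, 26, 8]. Compare to given [20, 24, 8]: they differ at index 1: given 24, correct 26, so answer: No

No. Error at index 1: given 24, correct 26.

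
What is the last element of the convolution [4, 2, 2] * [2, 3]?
Use y[k] = Σ_i a[i]·b[k-i] at k=3. y[3] = 2×3 = 6

6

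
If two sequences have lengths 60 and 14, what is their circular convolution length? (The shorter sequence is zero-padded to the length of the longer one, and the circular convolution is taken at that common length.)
Circular convolution (zero-padding the shorter input) has length max(m, n) = max(60, 14) = 60

60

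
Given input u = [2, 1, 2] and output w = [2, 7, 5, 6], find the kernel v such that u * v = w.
Output length 4 = len(u) + len(v) - 1 ⇒ len(v) = 2. Solve v forward using v[k] = (w[k] - Σ_{i≥1} u[i]·v[k-i]) / u[0]: v[0] = w[0] / u[0] = 2 / 2 = 1; v[1] = (w[1] - 1×1) / u[0] = (7 - 1×1) / 2 = 3. So v = [1, 3]. Forward-check [2, 1, 2] * [1, 3]: w[0] = 2×1 = 2; w[1] = 2×3 + 1×1 = 7; w[2] = 1×3 + 2×1 = 5; w[3] = 2×3 = 6 → [2, 7, 5, 6] ✓

[1, 3]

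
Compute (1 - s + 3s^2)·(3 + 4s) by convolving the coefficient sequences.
Ascending coefficients: a = [1, -1, 3], b = [3, 4]. c[0] = 1×3 = 3; c[1] = 1×4 + -1×3 = 1; c[2] = -1×4 + 3×3 = 5; c[3] = 3×4 = 12. Result coefficients: [3, 1, 5, 12] → 3 + s + 5s^2 + 12s^3

3 + s + 5s^2 + 12s^3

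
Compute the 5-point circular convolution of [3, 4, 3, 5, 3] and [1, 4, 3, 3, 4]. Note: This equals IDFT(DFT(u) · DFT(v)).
Either evaluate y[k] = Σ_j u[j]·v[(k-j) mod 5] directly, or use IDFT(DFT(u) · DFT(v)). y[0] = 3×1 + 4×4 + 3×3 + 5×3 + 3×4 = 55; y[1] = 3×4 + 4×1 + 3×4 + 5×3 + 3×3 = 52; y[2] = 3×3 + 4×4 + 3×1 + 5×4 + 3×3 = 57; y[3] = 3×3 + 4×3 + 3×4 + 5×1 + 3×4 = 50; y[4] = 3×4 + 4×3 + 3×3 + 5×4 + 3×1 = 56. Result: [55, 52, 57, 50, 56]

[55, 52, 57, 50, 56]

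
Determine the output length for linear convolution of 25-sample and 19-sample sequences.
Linear/full convolution length: m + n - 1 = 25 + 19 - 1 = 43

43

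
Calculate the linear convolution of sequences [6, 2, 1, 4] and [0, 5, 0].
y[0] = 6×0 = 0; y[1] = 6×5 + 2×0 = 30; y[2] = 6×0 + 2×5 + 1×0 = 10; y[3] = 2×0 + 1×5 + 4×0 = 5; y[4] = 1×0 + 4×5 = 20; y[5] = 4×0 = 0

[0, 30, 10, 5, 20, 0]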